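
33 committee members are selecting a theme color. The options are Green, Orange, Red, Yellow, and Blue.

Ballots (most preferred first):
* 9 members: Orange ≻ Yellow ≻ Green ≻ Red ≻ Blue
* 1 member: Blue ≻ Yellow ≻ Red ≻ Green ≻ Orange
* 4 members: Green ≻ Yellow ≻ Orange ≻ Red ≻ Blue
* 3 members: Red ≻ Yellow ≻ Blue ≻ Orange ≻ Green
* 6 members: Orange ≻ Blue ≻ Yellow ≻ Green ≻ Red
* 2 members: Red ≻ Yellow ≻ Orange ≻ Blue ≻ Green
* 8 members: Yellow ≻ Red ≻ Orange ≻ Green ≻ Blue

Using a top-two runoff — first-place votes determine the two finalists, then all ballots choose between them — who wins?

Yellow

Round 1 first-place votes: Green 4, Orange 15, Red 5, Yellow 8, Blue 1. Orange and Yellow advance.
Runoff: Orange is ranked above Yellow on 15 ballots, Yellow above Orange on 18.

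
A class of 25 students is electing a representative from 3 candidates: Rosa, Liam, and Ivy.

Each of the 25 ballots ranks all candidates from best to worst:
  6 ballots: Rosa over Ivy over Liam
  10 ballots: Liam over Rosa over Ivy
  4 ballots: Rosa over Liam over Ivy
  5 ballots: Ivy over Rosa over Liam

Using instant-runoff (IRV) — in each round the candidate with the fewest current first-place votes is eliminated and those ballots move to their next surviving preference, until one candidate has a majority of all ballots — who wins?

Round 1: Rosa 10, Liam 10, Ivy 5. Ivy eliminated.
Round 2: Rosa 15, Liam 10. Rosa has a majority (≥13).

Rosa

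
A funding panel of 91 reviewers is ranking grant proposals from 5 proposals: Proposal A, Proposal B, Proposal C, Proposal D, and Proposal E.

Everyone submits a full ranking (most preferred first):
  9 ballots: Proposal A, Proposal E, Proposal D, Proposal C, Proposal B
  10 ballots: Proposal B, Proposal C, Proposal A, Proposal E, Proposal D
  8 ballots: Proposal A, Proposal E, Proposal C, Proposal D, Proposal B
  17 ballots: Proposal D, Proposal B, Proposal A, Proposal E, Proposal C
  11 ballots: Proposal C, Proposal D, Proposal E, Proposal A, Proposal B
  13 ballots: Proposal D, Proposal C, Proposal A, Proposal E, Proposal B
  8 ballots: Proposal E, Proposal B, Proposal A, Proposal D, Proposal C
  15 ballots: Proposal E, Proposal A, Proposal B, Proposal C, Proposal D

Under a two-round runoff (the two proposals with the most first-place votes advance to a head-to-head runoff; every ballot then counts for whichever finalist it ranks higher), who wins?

Proposal E

Round 1 first-place votes: Proposal A 17, Proposal B 10, Proposal C 11, Proposal D 30, Proposal E 23. Proposal D and Proposal E advance.
Runoff: Proposal D is ranked above Proposal E on 41 ballots, Proposal E above Proposal D on 50.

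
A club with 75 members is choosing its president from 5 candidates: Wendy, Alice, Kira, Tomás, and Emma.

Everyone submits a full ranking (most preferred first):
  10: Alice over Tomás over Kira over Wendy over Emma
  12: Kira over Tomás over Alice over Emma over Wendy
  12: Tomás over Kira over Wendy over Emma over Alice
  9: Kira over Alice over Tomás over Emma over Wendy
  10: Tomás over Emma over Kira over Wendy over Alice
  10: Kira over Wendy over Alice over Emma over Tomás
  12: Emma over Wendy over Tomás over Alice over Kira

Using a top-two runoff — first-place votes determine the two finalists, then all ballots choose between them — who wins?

Tomás

Round 1 first-place votes: Wendy 0, Alice 10, Kira 31, Tomás 22, Emma 12. Kira and Tomás advance.
Runoff: Kira is ranked above Tomás on 31 ballots, Tomás above Kira on 44.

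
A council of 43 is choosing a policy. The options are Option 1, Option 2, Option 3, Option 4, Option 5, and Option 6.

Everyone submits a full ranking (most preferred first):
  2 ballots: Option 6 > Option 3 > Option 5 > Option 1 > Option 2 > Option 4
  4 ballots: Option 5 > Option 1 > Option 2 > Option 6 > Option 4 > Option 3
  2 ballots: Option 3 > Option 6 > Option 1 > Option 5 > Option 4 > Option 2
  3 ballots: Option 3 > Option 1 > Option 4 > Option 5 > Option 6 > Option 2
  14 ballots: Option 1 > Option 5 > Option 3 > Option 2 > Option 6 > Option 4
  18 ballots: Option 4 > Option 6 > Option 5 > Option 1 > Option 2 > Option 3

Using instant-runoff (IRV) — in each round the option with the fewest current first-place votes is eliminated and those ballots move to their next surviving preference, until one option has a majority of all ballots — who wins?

Option 1

Round 1: Option 1 14, Option 2 0, Option 3 5, Option 4 18, Option 5 4, Option 6 2. Option 2 eliminated.
Round 2: Option 1 14, Option 3 5, Option 4 18, Option 5 4, Option 6 2. Option 6 eliminated.
Round 3: Option 1 14, Option 3 7, Option 4 18, Option 5 4. Option 5 eliminated.
Round 4: Option 1 18, Option 3 7, Option 4 18. Option 3 eliminated.
Round 5: Option 1 25, Option 4 18. Option 1 has a majority (≥22).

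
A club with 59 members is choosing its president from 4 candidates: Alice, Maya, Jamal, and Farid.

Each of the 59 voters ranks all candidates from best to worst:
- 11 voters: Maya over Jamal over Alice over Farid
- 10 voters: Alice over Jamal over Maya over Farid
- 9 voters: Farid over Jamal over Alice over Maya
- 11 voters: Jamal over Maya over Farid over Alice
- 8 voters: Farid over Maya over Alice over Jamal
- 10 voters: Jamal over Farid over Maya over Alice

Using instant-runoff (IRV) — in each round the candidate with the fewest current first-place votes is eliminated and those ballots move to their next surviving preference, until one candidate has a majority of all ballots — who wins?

Round 1: Alice 10, Maya 11, Jamal 21, Farid 17. Alice eliminated.
Round 2: Maya 11, Jamal 31, Farid 17. Jamal has a majority (≥30).

Jamal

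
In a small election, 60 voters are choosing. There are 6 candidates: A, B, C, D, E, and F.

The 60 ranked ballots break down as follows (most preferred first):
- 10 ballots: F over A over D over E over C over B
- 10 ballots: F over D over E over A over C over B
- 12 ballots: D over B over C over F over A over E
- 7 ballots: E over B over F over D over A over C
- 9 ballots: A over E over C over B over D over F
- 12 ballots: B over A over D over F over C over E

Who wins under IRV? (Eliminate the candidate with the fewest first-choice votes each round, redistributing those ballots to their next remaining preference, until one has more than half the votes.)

B

Round 1: A 9, B 12, C 0, D 12, E 7, F 20. C eliminated.
Round 2: A 9, B 12, D 12, E 7, F 20. E eliminated.
Round 3: A 9, B 19, D 12, F 20. A eliminated.
Round 4: B 28, D 12, F 20. D eliminated.
Round 5: B 40, F 20. B has a majority (≥31).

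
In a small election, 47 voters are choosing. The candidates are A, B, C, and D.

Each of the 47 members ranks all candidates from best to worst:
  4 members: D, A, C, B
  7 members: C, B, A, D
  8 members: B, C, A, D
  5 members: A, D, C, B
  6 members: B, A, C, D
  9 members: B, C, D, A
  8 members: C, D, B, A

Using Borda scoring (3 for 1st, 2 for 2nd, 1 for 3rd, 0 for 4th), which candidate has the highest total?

A: 4×2 + 7×1 + 8×1 + 5×3 + 6×2 + 9×0 + 8×0 = 50
B: 4×0 + 7×2 + 8×3 + 5×0 + 6×3 + 9×3 + 8×1 = 91
C: 4×1 + 7×3 + 8×2 + 5×1 + 6×1 + 9×2 + 8×3 = 94
D: 4×3 + 7×0 + 8×0 + 5×2 + 6×0 + 9×1 + 8×2 = 47

C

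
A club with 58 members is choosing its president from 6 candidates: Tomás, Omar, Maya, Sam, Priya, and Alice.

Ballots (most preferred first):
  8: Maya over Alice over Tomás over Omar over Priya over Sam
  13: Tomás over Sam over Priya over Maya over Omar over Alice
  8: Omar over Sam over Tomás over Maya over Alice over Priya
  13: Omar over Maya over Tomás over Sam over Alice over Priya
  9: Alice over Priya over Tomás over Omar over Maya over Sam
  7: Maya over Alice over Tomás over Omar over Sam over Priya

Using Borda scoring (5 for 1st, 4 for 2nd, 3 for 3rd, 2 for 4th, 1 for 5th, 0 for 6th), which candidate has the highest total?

Tomás

Tomás: 8×3 + 13×5 + 8×3 + 13×3 + 9×3 + 7×3 = 200
Omar: 8×2 + 13×1 + 8×5 + 13×5 + 9×2 + 7×2 = 166
Maya: 8×5 + 13×2 + 8×2 + 13×4 + 9×1 + 7×5 = 178
Sam: 8×0 + 13×4 + 8×4 + 13×2 + 9×0 + 7×1 = 117
Priya: 8×1 + 13×3 + 8×0 + 13×0 + 9×4 + 7×0 = 83
Alice: 8×4 + 13×0 + 8×1 + 13×1 + 9×5 + 7×4 = 126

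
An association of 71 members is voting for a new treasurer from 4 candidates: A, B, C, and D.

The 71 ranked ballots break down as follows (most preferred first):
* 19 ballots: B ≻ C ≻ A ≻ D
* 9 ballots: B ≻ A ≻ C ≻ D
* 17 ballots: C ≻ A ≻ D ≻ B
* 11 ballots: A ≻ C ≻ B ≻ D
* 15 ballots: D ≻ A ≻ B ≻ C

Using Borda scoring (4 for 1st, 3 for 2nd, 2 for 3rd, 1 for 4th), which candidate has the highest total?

A: 19×2 + 9×3 + 17×3 + 11×4 + 15×3 = 205
B: 19×4 + 9×4 + 17×1 + 11×2 + 15×2 = 181
C: 19×3 + 9×2 + 17×4 + 11×3 + 15×1 = 191
D: 19×1 + 9×1 + 17×2 + 11×1 + 15×4 = 133

A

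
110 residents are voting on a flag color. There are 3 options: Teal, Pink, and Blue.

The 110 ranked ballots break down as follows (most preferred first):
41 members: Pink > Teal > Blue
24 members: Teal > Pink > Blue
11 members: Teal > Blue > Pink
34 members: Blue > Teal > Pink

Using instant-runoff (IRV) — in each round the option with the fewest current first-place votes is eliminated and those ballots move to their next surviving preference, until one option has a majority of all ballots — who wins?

Round 1: Teal 35, Pink 41, Blue 34. Blue eliminated.
Round 2: Teal 69, Pink 41. Teal has a majority (≥56).

Teal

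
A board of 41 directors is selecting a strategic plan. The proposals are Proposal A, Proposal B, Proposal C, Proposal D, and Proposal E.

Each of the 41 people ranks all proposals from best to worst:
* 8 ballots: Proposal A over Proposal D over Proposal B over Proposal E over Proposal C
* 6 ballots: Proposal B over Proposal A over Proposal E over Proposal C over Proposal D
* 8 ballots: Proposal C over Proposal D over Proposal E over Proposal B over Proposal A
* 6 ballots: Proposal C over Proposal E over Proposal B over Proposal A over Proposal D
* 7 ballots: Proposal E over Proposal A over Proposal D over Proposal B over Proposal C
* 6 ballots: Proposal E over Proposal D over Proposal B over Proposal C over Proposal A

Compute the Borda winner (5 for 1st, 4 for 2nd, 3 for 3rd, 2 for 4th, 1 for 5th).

Proposal A: 8×5 + 6×4 + 8×1 + 6×2 + 7×4 + 6×1 = 118
Proposal B: 8×3 + 6×5 + 8×2 + 6×3 + 7×2 + 6×3 = 120
Proposal C: 8×1 + 6×2 + 8×5 + 6×5 + 7×1 + 6×2 = 109
Proposal D: 8×4 + 6×1 + 8×4 + 6×1 + 7×3 + 6×4 = 121
Proposal E: 8×2 + 6×3 + 8×3 + 6×4 + 7×5 + 6×5 = 147

Proposal E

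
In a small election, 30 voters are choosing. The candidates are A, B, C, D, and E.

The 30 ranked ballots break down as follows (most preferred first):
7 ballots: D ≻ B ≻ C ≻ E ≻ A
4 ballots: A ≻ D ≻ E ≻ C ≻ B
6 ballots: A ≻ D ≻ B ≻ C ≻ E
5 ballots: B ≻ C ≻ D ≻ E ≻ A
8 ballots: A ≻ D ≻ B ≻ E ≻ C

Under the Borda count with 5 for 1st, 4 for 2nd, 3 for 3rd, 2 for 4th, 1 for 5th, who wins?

D

A: 7×1 + 4×5 + 6×5 + 5×1 + 8×5 = 102
B: 7×4 + 4×1 + 6×3 + 5×5 + 8×3 = 99
C: 7×3 + 4×2 + 6×2 + 5×4 + 8×1 = 69
D: 7×5 + 4×4 + 6×4 + 5×3 + 8×4 = 122
E: 7×2 + 4×3 + 6×1 + 5×2 + 8×2 = 58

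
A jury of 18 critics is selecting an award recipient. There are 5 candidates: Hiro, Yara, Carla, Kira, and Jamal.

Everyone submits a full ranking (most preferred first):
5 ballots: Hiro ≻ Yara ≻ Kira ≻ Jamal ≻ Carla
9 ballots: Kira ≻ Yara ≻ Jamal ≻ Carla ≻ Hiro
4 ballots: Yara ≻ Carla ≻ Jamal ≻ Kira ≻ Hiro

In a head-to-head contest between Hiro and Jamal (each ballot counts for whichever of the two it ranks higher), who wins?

Hiro is ranked above Jamal on 5 ballots; Jamal above Hiro on 13.

Jamal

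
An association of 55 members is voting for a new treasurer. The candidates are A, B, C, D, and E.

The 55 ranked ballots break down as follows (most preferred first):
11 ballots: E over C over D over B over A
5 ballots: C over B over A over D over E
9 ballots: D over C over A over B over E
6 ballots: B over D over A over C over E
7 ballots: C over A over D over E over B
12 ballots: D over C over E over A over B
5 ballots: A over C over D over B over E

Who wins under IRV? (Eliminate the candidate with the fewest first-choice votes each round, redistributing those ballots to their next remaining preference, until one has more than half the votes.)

C

Round 1: A 5, B 6, C 12, D 21, E 11. A eliminated.
Round 2: B 6, C 17, D 21, E 11. B eliminated.
Round 3: C 17, D 27, E 11. E eliminated.
Round 4: C 28, D 27. C has a majority (≥28).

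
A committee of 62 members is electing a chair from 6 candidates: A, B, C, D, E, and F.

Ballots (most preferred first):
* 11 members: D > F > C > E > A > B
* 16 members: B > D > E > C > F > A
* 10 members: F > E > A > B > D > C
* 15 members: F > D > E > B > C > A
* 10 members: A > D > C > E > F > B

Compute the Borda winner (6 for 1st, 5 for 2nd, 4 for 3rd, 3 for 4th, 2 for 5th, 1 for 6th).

A: 11×2 + 16×1 + 10×4 + 15×1 + 10×6 = 153
B: 11×1 + 16×6 + 10×3 + 15×3 + 10×1 = 192
C: 11×4 + 16×3 + 10×1 + 15×2 + 10×4 = 172
D: 11×6 + 16×5 + 10×2 + 15×5 + 10×5 = 291
E: 11×3 + 16×4 + 10×5 + 15×4 + 10×3 = 237
F: 11×5 + 16×2 + 10×6 + 15×6 + 10×2 = 257

D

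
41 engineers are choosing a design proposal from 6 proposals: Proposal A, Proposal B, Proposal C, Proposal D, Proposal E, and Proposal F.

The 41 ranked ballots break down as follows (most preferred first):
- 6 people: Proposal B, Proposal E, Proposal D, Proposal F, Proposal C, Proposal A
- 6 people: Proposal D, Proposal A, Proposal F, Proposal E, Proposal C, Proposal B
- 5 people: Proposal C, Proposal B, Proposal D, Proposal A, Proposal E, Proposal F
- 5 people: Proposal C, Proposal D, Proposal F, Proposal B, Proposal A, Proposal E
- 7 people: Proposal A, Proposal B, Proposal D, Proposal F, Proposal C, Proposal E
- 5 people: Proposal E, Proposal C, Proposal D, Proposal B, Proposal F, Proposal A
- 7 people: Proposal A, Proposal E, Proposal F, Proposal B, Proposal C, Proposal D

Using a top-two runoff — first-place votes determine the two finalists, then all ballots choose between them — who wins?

Round 1 first-place votes: Proposal A 14, Proposal B 6, Proposal C 10, Proposal D 6, Proposal E 5, Proposal F 0. Proposal A and Proposal C advance.
Runoff: Proposal A is ranked above Proposal C on 20 ballots, Proposal C above Proposal A on 21.

Proposal C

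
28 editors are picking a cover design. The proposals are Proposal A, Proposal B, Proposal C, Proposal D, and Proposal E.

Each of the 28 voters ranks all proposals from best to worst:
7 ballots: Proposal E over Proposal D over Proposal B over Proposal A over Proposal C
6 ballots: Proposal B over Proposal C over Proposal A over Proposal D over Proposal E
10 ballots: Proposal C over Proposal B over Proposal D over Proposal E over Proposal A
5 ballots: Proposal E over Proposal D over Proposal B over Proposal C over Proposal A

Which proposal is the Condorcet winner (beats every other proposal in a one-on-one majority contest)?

Proposal B

Proposal B vs Proposal A: 28–0
Proposal B vs Proposal C: 18–10
Proposal B vs Proposal D: 16–12
Proposal B vs Proposal E: 16–12
Proposal B beats every other proposal.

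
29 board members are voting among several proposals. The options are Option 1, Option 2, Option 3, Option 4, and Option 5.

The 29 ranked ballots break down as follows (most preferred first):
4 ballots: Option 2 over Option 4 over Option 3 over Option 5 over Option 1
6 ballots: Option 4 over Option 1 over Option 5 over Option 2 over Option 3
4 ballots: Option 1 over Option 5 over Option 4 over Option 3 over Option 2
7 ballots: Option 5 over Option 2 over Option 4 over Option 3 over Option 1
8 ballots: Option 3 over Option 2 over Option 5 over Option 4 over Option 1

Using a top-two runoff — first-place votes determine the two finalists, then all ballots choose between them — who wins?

Option 5

Round 1 first-place votes: Option 1 4, Option 2 4, Option 3 8, Option 4 6, Option 5 7. Option 3 and Option 5 advance.
Runoff: Option 3 is ranked above Option 5 on 12 ballots, Option 5 above Option 3 on 17.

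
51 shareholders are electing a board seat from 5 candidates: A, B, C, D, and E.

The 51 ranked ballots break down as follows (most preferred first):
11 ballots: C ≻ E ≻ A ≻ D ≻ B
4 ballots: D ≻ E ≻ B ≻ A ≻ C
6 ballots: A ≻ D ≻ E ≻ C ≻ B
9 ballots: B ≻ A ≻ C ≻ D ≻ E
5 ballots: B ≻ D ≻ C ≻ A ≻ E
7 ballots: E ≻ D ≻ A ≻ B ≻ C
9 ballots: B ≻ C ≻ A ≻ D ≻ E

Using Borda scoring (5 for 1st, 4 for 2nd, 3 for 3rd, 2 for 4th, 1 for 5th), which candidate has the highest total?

A

A: 11×3 + 4×2 + 6×5 + 9×4 + 5×2 + 7×3 + 9×3 = 165
B: 11×1 + 4×3 + 6×1 + 9×5 + 5×5 + 7×2 + 9×5 = 158
C: 11×5 + 4×1 + 6×2 + 9×3 + 5×3 + 7×1 + 9×4 = 156
D: 11×2 + 4×5 + 6×4 + 9×2 + 5×4 + 7×4 + 9×2 = 150
E: 11×4 + 4×4 + 6×3 + 9×1 + 5×1 + 7×5 + 9×1 = 136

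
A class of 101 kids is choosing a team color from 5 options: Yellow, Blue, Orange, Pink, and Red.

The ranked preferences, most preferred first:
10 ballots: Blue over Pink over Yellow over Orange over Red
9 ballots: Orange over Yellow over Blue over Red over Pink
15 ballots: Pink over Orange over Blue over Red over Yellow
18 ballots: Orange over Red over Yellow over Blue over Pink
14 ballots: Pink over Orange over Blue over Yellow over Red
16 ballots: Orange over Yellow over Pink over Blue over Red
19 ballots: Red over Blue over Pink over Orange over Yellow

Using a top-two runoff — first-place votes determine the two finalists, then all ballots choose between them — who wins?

Pink

Round 1 first-place votes: Yellow 0, Blue 10, Orange 43, Pink 29, Red 19. Orange and Pink advance.
Runoff: Orange is ranked above Pink on 43 ballots, Pink above Orange on 58.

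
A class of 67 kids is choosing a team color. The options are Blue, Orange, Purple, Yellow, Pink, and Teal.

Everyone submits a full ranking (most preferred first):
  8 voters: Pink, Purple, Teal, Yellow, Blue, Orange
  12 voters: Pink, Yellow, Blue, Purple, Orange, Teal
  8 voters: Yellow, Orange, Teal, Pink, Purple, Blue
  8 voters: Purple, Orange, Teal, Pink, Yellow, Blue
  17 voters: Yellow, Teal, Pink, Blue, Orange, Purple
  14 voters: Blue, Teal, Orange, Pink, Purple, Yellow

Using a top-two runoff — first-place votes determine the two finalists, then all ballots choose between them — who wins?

Pink

Round 1 first-place votes: Blue 14, Orange 0, Purple 8, Yellow 25, Pink 20, Teal 0. Yellow and Pink advance.
Runoff: Yellow is ranked above Pink on 25 ballots, Pink above Yellow on 42.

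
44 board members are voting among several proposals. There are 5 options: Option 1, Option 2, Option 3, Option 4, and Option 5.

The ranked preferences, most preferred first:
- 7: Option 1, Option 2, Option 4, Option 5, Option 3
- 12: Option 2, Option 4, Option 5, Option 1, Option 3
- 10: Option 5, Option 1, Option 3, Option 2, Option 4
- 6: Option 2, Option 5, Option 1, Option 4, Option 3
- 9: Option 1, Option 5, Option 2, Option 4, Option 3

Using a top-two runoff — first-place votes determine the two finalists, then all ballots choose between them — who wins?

Round 1 first-place votes: Option 1 16, Option 2 18, Option 3 0, Option 4 0, Option 5 10. Option 2 and Option 1 advance.
Runoff: Option 2 is ranked above Option 1 on 18 ballots, Option 1 above Option 2 on 26.

Option 1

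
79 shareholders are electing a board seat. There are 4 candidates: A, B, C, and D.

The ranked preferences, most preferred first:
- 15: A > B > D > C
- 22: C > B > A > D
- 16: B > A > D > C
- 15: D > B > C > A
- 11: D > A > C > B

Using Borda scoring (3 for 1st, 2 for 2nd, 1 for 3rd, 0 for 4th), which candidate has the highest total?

B

A: 15×3 + 22×1 + 16×2 + 15×0 + 11×2 = 121
B: 15×2 + 22×2 + 16×3 + 15×2 + 11×0 = 152
C: 15×0 + 22×3 + 16×0 + 15×1 + 11×1 = 92
D: 15×1 + 22×0 + 16×1 + 15×3 + 11×3 = 109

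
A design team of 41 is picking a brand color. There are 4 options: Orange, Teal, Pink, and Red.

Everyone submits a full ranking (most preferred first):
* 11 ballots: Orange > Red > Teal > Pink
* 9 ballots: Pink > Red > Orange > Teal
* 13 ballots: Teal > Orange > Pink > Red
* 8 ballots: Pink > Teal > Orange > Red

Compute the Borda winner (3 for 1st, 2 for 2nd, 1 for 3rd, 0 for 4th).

Orange

Orange: 11×3 + 9×1 + 13×2 + 8×1 = 76
Teal: 11×1 + 9×0 + 13×3 + 8×2 = 66
Pink: 11×0 + 9×3 + 13×1 + 8×3 = 64
Red: 11×2 + 9×2 + 13×0 + 8×0 = 40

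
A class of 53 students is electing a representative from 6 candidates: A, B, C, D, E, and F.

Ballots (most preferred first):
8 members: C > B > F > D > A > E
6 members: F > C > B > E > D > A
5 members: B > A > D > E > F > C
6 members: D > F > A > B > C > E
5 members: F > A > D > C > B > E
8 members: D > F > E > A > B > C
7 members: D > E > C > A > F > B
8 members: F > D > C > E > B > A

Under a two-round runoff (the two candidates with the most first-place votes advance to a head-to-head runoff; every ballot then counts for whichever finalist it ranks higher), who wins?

F

Round 1 first-place votes: A 0, B 5, C 8, D 21, E 0, F 19. D and F advance.
Runoff: D is ranked above F on 26 ballots, F above D on 27.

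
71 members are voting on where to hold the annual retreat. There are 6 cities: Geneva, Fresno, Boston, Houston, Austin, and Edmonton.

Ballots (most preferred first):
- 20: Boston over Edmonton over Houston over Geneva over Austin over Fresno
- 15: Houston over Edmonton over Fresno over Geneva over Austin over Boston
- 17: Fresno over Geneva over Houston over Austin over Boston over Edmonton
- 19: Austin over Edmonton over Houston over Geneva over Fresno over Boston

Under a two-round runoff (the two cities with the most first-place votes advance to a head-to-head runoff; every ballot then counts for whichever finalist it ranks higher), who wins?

Round 1 first-place votes: Geneva 0, Fresno 17, Boston 20, Houston 15, Austin 19, Edmonton 0. Boston and Austin advance.
Runoff: Boston is ranked above Austin on 20 ballots, Austin above Boston on 51.

Austin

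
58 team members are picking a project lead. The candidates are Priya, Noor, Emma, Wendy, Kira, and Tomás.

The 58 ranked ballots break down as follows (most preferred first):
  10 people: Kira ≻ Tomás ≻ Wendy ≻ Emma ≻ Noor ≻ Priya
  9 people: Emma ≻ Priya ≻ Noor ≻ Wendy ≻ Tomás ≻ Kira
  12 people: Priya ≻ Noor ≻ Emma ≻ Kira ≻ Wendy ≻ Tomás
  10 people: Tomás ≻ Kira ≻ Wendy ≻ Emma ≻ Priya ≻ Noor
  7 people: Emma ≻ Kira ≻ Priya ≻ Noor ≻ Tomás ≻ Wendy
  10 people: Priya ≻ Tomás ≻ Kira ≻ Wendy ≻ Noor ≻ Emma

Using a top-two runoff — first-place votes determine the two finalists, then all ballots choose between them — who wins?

Emma

Round 1 first-place votes: Priya 22, Noor 0, Emma 16, Wendy 0, Kira 10, Tomás 10. Priya and Emma advance.
Runoff: Priya is ranked above Emma on 22 ballots, Emma above Priya on 36.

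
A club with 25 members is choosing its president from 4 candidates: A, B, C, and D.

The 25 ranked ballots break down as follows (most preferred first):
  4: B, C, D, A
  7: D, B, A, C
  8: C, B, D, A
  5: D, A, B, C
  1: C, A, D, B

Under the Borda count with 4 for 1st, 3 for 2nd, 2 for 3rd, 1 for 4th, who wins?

D

A: 4×1 + 7×2 + 8×1 + 5×3 + 1×3 = 44
B: 4×4 + 7×3 + 8×3 + 5×2 + 1×1 = 72
C: 4×3 + 7×1 + 8×4 + 5×1 + 1×4 = 60
D: 4×2 + 7×4 + 8×2 + 5×4 + 1×2 = 74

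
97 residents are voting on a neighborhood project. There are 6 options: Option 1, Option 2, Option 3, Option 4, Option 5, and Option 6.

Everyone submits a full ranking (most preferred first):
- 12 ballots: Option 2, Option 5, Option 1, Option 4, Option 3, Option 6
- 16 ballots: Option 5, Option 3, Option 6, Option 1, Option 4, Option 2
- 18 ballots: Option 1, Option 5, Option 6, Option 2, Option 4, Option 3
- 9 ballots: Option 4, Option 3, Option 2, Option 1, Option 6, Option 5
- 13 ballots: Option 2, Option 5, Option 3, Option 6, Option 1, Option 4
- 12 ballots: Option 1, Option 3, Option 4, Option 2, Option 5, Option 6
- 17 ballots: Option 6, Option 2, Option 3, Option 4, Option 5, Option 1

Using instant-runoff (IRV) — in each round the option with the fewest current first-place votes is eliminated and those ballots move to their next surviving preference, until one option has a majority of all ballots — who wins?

Round 1: Option 1 30, Option 2 25, Option 3 0, Option 4 9, Option 5 16, Option 6 17. Option 3 eliminated.
Round 2: Option 1 30, Option 2 25, Option 4 9, Option 5 16, Option 6 17. Option 4 eliminated.
Round 3: Option 1 30, Option 2 34, Option 5 16, Option 6 17. Option 5 eliminated.
Round 4: Option 1 30, Option 2 34, Option 6 33. Option 1 eliminated.
Round 5: Option 2 46, Option 6 51. Option 6 has a majority (≥49).

Option 6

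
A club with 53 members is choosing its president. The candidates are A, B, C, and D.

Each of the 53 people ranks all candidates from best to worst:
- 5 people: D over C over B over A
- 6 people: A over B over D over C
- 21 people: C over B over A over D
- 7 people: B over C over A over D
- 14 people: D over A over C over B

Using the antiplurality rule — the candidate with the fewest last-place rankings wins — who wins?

A

Last-place votes: A 5, B 14, C 6, D 28.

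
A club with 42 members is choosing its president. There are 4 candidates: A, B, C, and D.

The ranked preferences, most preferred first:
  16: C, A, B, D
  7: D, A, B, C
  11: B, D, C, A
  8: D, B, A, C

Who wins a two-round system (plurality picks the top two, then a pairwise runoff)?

D

Round 1 first-place votes: A 0, B 11, C 16, D 15. C and D advance.
Runoff: C is ranked above D on 16 ballots, D above C on 26.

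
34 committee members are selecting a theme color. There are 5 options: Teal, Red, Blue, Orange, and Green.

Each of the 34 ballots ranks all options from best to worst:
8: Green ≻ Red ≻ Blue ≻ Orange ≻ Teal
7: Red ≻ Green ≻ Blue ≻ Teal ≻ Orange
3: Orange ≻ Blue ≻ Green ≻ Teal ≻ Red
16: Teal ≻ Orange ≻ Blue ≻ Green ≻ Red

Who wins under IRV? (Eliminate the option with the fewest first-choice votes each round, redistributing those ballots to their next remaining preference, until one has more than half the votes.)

Green

Round 1: Teal 16, Red 7, Blue 0, Orange 3, Green 8. Blue eliminated.
Round 2: Teal 16, Red 7, Orange 3, Green 8. Orange eliminated.
Round 3: Teal 16, Red 7, Green 11. Red eliminated.
Round 4: Teal 16, Green 18. Green has a majority (≥18).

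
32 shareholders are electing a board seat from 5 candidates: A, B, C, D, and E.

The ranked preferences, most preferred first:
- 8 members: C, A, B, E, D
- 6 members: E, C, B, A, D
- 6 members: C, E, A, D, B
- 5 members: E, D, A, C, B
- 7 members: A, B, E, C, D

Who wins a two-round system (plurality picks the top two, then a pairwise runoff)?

Round 1 first-place votes: A 7, B 0, C 14, D 0, E 11. C and E advance.
Runoff: C is ranked above E on 14 ballots, E above C on 18.

E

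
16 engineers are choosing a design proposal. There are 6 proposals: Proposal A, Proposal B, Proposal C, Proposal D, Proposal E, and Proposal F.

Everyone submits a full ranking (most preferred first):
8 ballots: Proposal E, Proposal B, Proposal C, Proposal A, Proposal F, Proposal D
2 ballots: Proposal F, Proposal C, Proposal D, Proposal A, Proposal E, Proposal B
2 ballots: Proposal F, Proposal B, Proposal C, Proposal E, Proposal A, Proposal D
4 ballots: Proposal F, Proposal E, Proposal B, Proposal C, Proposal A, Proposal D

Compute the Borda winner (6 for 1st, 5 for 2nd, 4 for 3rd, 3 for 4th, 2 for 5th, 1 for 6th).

Proposal E

Proposal A: 8×3 + 2×3 + 2×2 + 4×2 = 42
Proposal B: 8×5 + 2×1 + 2×5 + 4×4 = 68
Proposal C: 8×4 + 2×5 + 2×4 + 4×3 = 62
Proposal D: 8×1 + 2×4 + 2×1 + 4×1 = 22
Proposal E: 8×6 + 2×2 + 2×3 + 4×5 = 78
Proposal F: 8×2 + 2×6 + 2×6 + 4×6 = 64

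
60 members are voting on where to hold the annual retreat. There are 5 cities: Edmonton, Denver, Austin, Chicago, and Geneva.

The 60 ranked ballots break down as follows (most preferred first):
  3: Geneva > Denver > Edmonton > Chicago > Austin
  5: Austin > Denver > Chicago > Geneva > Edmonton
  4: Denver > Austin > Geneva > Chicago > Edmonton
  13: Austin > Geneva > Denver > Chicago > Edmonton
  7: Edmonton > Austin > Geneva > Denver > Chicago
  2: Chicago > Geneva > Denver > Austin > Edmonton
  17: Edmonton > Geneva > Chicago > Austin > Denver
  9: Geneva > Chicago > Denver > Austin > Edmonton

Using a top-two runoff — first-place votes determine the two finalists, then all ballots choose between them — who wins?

Austin

Round 1 first-place votes: Edmonton 24, Denver 4, Austin 18, Chicago 2, Geneva 12. Edmonton and Austin advance.
Runoff: Edmonton is ranked above Austin on 27 ballots, Austin above Edmonton on 33.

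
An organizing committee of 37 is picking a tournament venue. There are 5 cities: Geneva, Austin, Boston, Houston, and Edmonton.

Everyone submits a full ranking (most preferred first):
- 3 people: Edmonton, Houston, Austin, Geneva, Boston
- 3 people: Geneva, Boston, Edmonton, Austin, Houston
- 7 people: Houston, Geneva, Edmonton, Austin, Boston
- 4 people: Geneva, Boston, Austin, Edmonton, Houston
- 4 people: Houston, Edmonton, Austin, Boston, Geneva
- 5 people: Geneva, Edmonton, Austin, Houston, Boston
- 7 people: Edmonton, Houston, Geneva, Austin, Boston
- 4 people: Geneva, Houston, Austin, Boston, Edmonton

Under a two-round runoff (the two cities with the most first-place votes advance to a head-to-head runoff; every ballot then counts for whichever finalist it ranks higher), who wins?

Round 1 first-place votes: Geneva 16, Austin 0, Boston 0, Houston 11, Edmonton 10. Geneva and Houston advance.
Runoff: Geneva is ranked above Houston on 16 ballots, Houston above Geneva on 21.

Houston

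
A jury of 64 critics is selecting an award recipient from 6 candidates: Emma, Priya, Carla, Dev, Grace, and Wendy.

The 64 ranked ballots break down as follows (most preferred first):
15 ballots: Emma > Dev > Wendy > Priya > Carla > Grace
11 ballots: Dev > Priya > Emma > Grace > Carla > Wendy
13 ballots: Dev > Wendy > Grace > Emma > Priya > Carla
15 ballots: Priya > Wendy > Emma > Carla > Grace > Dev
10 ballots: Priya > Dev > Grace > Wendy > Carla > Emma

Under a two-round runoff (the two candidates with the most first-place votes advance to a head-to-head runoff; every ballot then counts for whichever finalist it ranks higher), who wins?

Dev

Round 1 first-place votes: Emma 15, Priya 25, Carla 0, Dev 24, Grace 0, Wendy 0. Priya and Dev advance.
Runoff: Priya is ranked above Dev on 25 ballots, Dev above Priya on 39.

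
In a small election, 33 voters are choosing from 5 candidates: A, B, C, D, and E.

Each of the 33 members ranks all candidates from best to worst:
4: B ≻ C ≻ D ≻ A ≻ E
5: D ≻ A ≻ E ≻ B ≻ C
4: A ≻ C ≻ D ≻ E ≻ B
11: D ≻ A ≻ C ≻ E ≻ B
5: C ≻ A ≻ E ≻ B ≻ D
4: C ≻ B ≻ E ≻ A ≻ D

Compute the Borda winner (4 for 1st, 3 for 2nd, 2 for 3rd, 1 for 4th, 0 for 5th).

A

A: 4×1 + 5×3 + 4×4 + 11×3 + 5×3 + 4×1 = 87
B: 4×4 + 5×1 + 4×0 + 11×0 + 5×1 + 4×3 = 38
C: 4×3 + 5×0 + 4×3 + 11×2 + 5×4 + 4×4 = 82
D: 4×2 + 5×4 + 4×2 + 11×4 + 5×0 + 4×0 = 80
E: 4×0 + 5×2 + 4×1 + 11×1 + 5×2 + 4×2 = 43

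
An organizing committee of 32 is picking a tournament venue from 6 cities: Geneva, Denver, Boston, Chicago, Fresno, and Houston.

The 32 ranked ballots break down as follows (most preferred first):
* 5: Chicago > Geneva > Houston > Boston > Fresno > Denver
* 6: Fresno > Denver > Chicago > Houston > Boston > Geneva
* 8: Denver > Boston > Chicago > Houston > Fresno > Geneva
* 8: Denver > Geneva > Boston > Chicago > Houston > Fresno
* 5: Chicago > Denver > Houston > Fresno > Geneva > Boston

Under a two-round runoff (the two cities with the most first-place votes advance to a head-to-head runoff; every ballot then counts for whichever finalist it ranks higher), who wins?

Round 1 first-place votes: Geneva 0, Denver 16, Boston 0, Chicago 10, Fresno 6, Houston 0. Denver and Chicago advance.
Runoff: Denver is ranked above Chicago on 22 ballots, Chicago above Denver on 10.

Denver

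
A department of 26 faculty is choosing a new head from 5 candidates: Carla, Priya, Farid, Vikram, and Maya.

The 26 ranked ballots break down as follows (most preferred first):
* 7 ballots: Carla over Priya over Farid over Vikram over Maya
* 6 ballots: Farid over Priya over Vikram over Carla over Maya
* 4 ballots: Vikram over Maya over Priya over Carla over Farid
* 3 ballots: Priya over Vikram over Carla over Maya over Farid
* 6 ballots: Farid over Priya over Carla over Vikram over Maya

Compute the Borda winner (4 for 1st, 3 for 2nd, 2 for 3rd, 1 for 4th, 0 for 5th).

Carla: 7×4 + 6×1 + 4×1 + 3×2 + 6×2 = 56
Priya: 7×3 + 6×3 + 4×2 + 3×4 + 6×3 = 77
Farid: 7×2 + 6×4 + 4×0 + 3×0 + 6×4 = 62
Vikram: 7×1 + 6×2 + 4×4 + 3×3 + 6×1 = 50
Maya: 7×0 + 6×0 + 4×3 + 3×1 + 6×0 = 15

Priya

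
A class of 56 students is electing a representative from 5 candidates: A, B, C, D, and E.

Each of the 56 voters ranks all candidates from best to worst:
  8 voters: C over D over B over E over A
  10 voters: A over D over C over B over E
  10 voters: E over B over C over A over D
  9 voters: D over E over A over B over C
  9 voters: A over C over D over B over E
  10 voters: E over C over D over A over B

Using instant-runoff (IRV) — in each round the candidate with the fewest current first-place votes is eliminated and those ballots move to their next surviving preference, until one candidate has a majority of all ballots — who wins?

E

Round 1: A 19, B 0, C 8, D 9, E 20. B eliminated.
Round 2: A 19, C 8, D 9, E 20. C eliminated.
Round 3: A 19, D 17, E 20. D eliminated.
Round 4: A 19, E 37. E has a majority (≥29).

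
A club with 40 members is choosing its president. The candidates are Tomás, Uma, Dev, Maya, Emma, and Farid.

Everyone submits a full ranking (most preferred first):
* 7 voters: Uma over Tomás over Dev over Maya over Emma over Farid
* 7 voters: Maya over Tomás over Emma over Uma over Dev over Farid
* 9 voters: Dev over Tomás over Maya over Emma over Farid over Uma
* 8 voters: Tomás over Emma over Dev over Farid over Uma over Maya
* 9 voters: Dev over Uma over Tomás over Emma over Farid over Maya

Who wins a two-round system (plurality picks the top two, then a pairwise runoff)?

Tomás

Round 1 first-place votes: Tomás 8, Uma 7, Dev 18, Maya 7, Emma 0, Farid 0. Dev and Tomás advance.
Runoff: Dev is ranked above Tomás on 18 ballots, Tomás above Dev on 22.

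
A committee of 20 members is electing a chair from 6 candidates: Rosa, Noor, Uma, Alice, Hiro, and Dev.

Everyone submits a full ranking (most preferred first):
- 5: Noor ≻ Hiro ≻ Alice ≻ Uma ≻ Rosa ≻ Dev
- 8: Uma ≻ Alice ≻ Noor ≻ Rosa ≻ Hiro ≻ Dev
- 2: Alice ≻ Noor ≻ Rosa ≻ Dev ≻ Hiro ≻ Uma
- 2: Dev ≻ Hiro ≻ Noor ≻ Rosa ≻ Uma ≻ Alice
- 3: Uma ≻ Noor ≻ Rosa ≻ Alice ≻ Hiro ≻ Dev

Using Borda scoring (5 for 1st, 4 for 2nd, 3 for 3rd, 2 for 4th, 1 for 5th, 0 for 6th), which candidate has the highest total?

Noor

Rosa: 5×1 + 8×2 + 2×3 + 2×2 + 3×3 = 40
Noor: 5×5 + 8×3 + 2×4 + 2×3 + 3×4 = 75
Uma: 5×2 + 8×5 + 2×0 + 2×1 + 3×5 = 67
Alice: 5×3 + 8×4 + 2×5 + 2×0 + 3×2 = 63
Hiro: 5×4 + 8×1 + 2×1 + 2×4 + 3×1 = 41
Dev: 5×0 + 8×0 + 2×2 + 2×5 + 3×0 = 14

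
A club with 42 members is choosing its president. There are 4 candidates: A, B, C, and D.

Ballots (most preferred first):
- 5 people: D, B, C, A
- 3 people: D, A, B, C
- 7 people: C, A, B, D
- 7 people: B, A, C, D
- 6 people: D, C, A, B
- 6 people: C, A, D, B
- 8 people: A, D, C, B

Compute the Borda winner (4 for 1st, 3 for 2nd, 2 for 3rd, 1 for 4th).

A: 5×1 + 3×3 + 7×3 + 7×3 + 6×2 + 6×3 + 8×4 = 118
B: 5×3 + 3×2 + 7×2 + 7×4 + 6×1 + 6×1 + 8×1 = 83
C: 5×2 + 3×1 + 7×4 + 7×2 + 6×3 + 6×4 + 8×2 = 113
D: 5×4 + 3×4 + 7×1 + 7×1 + 6×4 + 6×2 + 8×3 = 106

A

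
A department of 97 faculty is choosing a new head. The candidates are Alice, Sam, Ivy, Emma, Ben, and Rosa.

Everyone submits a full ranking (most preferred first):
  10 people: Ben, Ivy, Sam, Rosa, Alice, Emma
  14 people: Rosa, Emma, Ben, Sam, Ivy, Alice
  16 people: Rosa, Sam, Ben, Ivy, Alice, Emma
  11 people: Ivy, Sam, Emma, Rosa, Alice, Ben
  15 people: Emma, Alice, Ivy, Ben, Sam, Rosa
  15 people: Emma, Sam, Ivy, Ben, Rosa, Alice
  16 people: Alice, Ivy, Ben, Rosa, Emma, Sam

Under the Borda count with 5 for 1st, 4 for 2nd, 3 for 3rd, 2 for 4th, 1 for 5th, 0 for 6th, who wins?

Ivy

Alice: 10×1 + 14×0 + 16×1 + 11×1 + 15×4 + 15×0 + 16×5 = 177
Sam: 10×3 + 14×2 + 16×4 + 11×4 + 15×1 + 15×4 + 16×0 = 241
Ivy: 10×4 + 14×1 + 16×2 + 11×5 + 15×3 + 15×3 + 16×4 = 295
Emma: 10×0 + 14×4 + 16×0 + 11×3 + 15×5 + 15×5 + 16×1 = 255
Ben: 10×5 + 14×3 + 16×3 + 11×0 + 15×2 + 15×2 + 16×3 = 248
Rosa: 10×2 + 14×5 + 16×5 + 11×2 + 15×0 + 15×1 + 16×2 = 239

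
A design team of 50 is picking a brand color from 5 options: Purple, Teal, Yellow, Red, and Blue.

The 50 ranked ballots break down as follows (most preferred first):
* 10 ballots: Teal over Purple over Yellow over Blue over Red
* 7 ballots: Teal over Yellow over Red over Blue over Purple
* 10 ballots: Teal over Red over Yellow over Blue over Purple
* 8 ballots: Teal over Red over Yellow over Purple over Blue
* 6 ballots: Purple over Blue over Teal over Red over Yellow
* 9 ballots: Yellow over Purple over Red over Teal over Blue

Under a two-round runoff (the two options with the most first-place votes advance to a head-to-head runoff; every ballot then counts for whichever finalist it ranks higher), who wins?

Teal

Round 1 first-place votes: Purple 6, Teal 35, Yellow 9, Red 0, Blue 0. Teal and Yellow advance.
Runoff: Teal is ranked above Yellow on 41 ballots, Yellow above Teal on 9.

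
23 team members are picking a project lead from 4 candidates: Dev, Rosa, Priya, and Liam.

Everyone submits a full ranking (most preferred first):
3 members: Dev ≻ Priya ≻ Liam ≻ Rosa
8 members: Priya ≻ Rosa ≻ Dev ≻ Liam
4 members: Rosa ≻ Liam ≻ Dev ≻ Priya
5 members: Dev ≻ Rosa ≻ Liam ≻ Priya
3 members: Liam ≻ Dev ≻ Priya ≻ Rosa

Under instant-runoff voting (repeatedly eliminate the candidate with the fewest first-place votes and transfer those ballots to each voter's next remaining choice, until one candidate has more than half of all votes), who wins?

Round 1: Dev 8, Rosa 4, Priya 8, Liam 3. Liam eliminated.
Round 2: Dev 11, Rosa 4, Priya 8. Rosa eliminated.
Round 3: Dev 15, Priya 8. Dev has a majority (≥12).

Dev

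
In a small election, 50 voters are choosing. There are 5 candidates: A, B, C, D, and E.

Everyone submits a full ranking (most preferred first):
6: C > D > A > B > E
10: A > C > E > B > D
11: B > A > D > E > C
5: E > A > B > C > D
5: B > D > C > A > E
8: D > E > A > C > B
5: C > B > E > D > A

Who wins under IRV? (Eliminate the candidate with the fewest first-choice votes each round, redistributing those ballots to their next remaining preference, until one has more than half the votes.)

Round 1: A 10, B 16, C 11, D 8, E 5. E eliminated.
Round 2: A 15, B 16, C 11, D 8. D eliminated.
Round 3: A 23, B 16, C 11. C eliminated.
Round 4: A 29, B 21. A has a majority (≥26).

A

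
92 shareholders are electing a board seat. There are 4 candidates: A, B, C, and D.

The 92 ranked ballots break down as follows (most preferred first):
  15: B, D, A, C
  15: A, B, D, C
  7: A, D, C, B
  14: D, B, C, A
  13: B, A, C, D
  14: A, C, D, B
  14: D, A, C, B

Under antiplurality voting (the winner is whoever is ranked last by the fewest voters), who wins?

D

Last-place votes: A 14, B 35, C 30, D 13.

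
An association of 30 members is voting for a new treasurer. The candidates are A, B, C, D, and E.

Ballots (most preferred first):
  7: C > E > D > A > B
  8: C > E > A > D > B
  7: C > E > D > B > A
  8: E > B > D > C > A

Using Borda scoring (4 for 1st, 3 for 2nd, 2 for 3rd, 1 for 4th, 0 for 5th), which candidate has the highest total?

A: 7×1 + 8×2 + 7×0 + 8×0 = 23
B: 7×0 + 8×0 + 7×1 + 8×3 = 31
C: 7×4 + 8×4 + 7×4 + 8×1 = 96
D: 7×2 + 8×1 + 7×2 + 8×2 = 52
E: 7×3 + 8×3 + 7×3 + 8×4 = 98

E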